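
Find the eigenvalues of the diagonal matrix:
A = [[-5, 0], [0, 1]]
λ₁ = -5, λ₂ = 1

The characteristic polynomial of A is det(A - λI) = (-5 - λ)(1 - λ) = 0.
The roots are λ = -5 and λ = 1, so the eigenvalues are the diagonal entries.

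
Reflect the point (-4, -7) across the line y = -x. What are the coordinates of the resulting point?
(7, 4)

Reflection across line y = -x: (-4, -7) → (7, 4)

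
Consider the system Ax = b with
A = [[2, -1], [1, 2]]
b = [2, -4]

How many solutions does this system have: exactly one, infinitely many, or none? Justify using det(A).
Exactly one solution

Compute det(A) = (2)*(2) - (-1)*(1) = 5.
Because det(A) ≠ 0, A is invertible and Ax = b has a unique solution for every b (here x = A⁻¹ b).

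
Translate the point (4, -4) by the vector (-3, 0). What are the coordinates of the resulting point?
(1, -4)

Translation by (-3, 0):
x' = 4 + -3 = 1
y' = -4 + 0 = -4
Homogeneous matrix: [[1, 0, -3], [0, 1, 0], [0, 0, 1]]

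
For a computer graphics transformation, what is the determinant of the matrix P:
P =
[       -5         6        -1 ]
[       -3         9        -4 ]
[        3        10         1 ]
det(P) = -242

Expand along row 0 (cofactor expansion): det(P) = a*(e*i - f*h) - b*(d*i - f*g) + c*(d*h - e*g), where the 3×3 is [[a, b, c], [d, e, f], [g, h, i]].
Minor M_00 = (9)*(1) - (-4)*(10) = 9 + 40 = 49.
Minor M_01 = (-3)*(1) - (-4)*(3) = -3 + 12 = 9.
Minor M_02 = (-3)*(10) - (9)*(3) = -30 - 27 = -57.
det(P) = (-5)*(49) - (6)*(9) + (-1)*(-57) = -245 - 54 + 57 = -242.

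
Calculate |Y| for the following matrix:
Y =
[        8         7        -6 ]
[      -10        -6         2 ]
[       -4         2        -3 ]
det(Y) = 110

Expand along row 0 (cofactor expansion): det(Y) = a*(e*i - f*h) - b*(d*i - f*g) + c*(d*h - e*g), where the 3×3 is [[a, b, c], [d, e, f], [g, h, i]].
Minor M_00 = (-6)*(-3) - (2)*(2) = 18 - 4 = 14.
Minor M_01 = (-10)*(-3) - (2)*(-4) = 30 + 8 = 38.
Minor M_02 = (-10)*(2) - (-6)*(-4) = -20 - 24 = -44.
det(Y) = (8)*(14) - (7)*(38) + (-6)*(-44) = 112 - 266 + 264 = 110.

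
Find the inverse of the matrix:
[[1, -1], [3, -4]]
[[4, -1], [3, -1]]

For [[a,b],[c,d]], inverse = (1/det)·[[d,-b],[-c,a]]
det = 1·-4 - -1·3 = -1
Inverse = (1/-1)·[[-4, 1], [-3, 1]]
        = [[4, -1], [3, -1]]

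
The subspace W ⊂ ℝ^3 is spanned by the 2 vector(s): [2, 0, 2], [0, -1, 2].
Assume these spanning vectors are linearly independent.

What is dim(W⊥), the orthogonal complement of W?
dim(W⊥) = 1

For any subspace W of ℝ^n, dim(W) + dim(W⊥) = n (the whole-space dimension).
Here the given 2 vectors are linearly independent, so dim(W) = 2.
Thus dim(W⊥) = n - dim(W) = 3 - 2 = 1.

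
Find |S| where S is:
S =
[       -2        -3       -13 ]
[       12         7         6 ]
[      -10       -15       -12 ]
det(S) = 1166

Expand along row 0 (cofactor expansion): det(S) = a*(e*i - f*h) - b*(d*i - f*g) + c*(d*h - e*g), where the 3×3 is [[a, b, c], [d, e, f], [g, h, i]].
Minor M_00 = (7)*(-12) - (6)*(-15) = -84 + 90 = 6.
Minor M_01 = (12)*(-12) - (6)*(-10) = -144 + 60 = -84.
Minor M_02 = (12)*(-15) - (7)*(-10) = -180 + 70 = -110.
det(S) = (-2)*(6) - (-3)*(-84) + (-13)*(-110) = -12 - 252 + 1430 = 1166.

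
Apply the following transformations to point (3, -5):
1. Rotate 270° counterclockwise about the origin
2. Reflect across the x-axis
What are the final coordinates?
(-5, 3)

Step 1: Rotate 270° → (-5, -3)
Step 2: Reflect across the x-axis → (-5, 3)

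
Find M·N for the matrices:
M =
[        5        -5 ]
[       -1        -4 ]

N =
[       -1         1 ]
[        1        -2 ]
MN =
[      -10        15 ]
[       -3         7 ]

Matrix multiplication: (MN)[i][j] = sum over k of M[i][k] * N[k][j].
  (MN)[0][0] = (5)*(-1) + (-5)*(1) = -10
  (MN)[0][1] = (5)*(1) + (-5)*(-2) = 15
  (MN)[1][0] = (-1)*(-1) + (-4)*(1) = -3
  (MN)[1][1] = (-1)*(1) + (-4)*(-2) = 7
MN =
[      -10        15 ]
[       -3         7 ]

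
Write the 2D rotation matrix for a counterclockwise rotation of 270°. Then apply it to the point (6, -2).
R = [[0, 1], [-1, 0]]; R·(6, -2) = (-2, -6)

Rotation matrix formula: R(θ) = [[cos θ, -sin θ], [sin θ, cos θ]]
For θ = 270°:
cos(270°) = 0
sin(270°) = -1
R = [[0, 1], [-1, 0]]
Apply to (6, -2): [0·6 + (1)·-2, -1·6 + 0·-2] = (-2, -6)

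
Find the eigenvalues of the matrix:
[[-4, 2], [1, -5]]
λ = -6 and λ = -3

Characteristic equation: det(A - λI) = 0
λ² - (trace)λ + (det) = 0
λ² - (-9)λ + (18) = 0
λ² + 9λ + 18 = 0
Solving: λ = -6, -3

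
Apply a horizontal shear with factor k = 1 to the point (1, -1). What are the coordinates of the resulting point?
(0, -1)

Shear matrix for horizontal shear with factor k = 1:
[[1, 1], [0, 1]]
Result: (1, -1) → (0, -1)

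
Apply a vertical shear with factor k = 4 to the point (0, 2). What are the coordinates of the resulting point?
(0, 2)

Shear matrix for vertical shear with factor k = 4:
[[1, 0], [4, 1]]
Result: (0, 2) → (0, 2)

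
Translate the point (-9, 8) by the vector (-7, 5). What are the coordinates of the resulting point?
(-16, 13)

Translation by (-7, 5):
x' = -9 + -7 = -16
y' = 8 + 5 = 13
Homogeneous matrix: [[1, 0, -7], [0, 1, 5], [0, 0, 1]]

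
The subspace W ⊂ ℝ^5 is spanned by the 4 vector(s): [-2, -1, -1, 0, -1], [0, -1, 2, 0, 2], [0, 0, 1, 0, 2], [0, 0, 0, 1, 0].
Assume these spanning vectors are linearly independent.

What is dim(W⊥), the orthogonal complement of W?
dim(W⊥) = 1

For any subspace W of ℝ^n, dim(W) + dim(W⊥) = n (the whole-space dimension).
Here the given 4 vectors are linearly independent, so dim(W) = 4.
Thus dim(W⊥) = n - dim(W) = 5 - 4 = 1.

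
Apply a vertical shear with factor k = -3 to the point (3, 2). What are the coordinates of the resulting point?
(3, -7)

Shear matrix for vertical shear with factor k = -3:
[[1, 0], [-3, 1]]
Result: (3, 2) → (3, -7)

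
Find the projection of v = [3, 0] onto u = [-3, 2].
[27/13, -18/13]

The projection of v onto u is proj_u(v) = ((v·u) / (u·u)) · u.
v·u = (3)*(-3) + (0)*(2) = -9.
u·u = (-3)*(-3) + (2)*(2) = 13.
coefficient = -9 / 13 = -9/13.
proj_u(v) = -9/13 · [-3, 2] = [27/13, -18/13].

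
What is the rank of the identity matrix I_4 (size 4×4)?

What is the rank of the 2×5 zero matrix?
rank(I_4) = 4, rank(0) = 0

The identity I_4 has 4 columns that are the standard basis vectors e_1, …, e_4. These are linearly independent, so all 4 columns are pivots and rank(I_4) = 4.
The 2×5 zero matrix has every entry zero, so every row is the zero row and there are no pivots; rank(0) = 0.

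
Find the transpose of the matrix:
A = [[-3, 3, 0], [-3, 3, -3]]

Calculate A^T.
[[-3, -3], [3, 3], [0, -3]]

The transpose sends entry (i,j) to (j,i); rows become columns.
Row 0 of A: [-3, 3, 0] -> column 0 of A^T.
Row 1 of A: [-3, 3, -3] -> column 1 of A^T.
A^T = [[-3, -3], [3, 3], [0, -3]]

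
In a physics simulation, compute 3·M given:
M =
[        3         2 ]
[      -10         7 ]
3M =
[        9         6 ]
[      -30        21 ]

Scalar multiplication is elementwise: (3M)[i][j] = 3 * M[i][j].
  (3M)[0][0] = 3 * (3) = 9
  (3M)[0][1] = 3 * (2) = 6
  (3M)[1][0] = 3 * (-10) = -30
  (3M)[1][1] = 3 * (7) = 21
3M =
[        9         6 ]
[      -30        21 ]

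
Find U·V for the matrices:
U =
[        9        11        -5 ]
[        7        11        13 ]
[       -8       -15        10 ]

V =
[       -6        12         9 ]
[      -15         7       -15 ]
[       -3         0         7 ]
UV =
[     -204       185      -119 ]
[     -246       161       -11 ]
[      243      -201       223 ]

Matrix multiplication: (UV)[i][j] = sum over k of U[i][k] * V[k][j].
  (UV)[0][0] = (9)*(-6) + (11)*(-15) + (-5)*(-3) = -204
  (UV)[0][1] = (9)*(12) + (11)*(7) + (-5)*(0) = 185
  (UV)[0][2] = (9)*(9) + (11)*(-15) + (-5)*(7) = -119
  (UV)[1][0] = (7)*(-6) + (11)*(-15) + (13)*(-3) = -246
  (UV)[1][1] = (7)*(12) + (11)*(7) + (13)*(0) = 161
  (UV)[1][2] = (7)*(9) + (11)*(-15) + (13)*(7) = -11
  (UV)[2][0] = (-8)*(-6) + (-15)*(-15) + (10)*(-3) = 243
  (UV)[2][1] = (-8)*(12) + (-15)*(7) + (10)*(0) = -201
  (UV)[2][2] = (-8)*(9) + (-15)*(-15) + (10)*(7) = 223
UV =
[     -204       185      -119 ]
[     -246       161       -11 ]
[      243      -201       223 ]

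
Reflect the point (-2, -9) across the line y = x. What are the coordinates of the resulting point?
(-9, -2)

Reflection across line y = x: (-2, -9) → (-9, -2)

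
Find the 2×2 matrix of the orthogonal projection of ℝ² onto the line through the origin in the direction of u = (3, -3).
[[1/2, -1/2], [-1/2, 1/2]]

The orthogonal projection onto the line spanned by a nonzero vector u = (a, b) has matrix P = (u uᵀ) / (uᵀ u) = (1/(a² + b²)) · [[a², ab], [ab, b²]].
Here u = (3, -3), so a² + b² = 9 + 9 = 18.
P = (1/18) · [[9, -9], [-9, 9]] = [[1/2, -1/2], [-1/2, 1/2]].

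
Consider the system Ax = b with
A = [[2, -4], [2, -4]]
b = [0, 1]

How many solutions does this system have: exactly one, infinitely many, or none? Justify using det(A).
No solution

det(A) = (2)*(-4) - (-4)*(2) = 0, so A is singular.
The column space of A is span(column 1) = span([2, 2]).
b = [0, 1] is not a scalar multiple of column 1, so b ∉ column space and the system is inconsistent — no solution.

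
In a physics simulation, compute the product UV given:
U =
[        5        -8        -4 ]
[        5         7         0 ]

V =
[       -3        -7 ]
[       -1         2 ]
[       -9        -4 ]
UV =
[       29       -35 ]
[      -22       -21 ]

Matrix multiplication: (UV)[i][j] = sum over k of U[i][k] * V[k][j].
  (UV)[0][0] = (5)*(-3) + (-8)*(-1) + (-4)*(-9) = 29
  (UV)[0][1] = (5)*(-7) + (-8)*(2) + (-4)*(-4) = -35
  (UV)[1][0] = (5)*(-3) + (7)*(-1) + (0)*(-9) = -22
  (UV)[1][1] = (5)*(-7) + (7)*(2) + (0)*(-4) = -21
UV =
[       29       -35 ]
[      -22       -21 ]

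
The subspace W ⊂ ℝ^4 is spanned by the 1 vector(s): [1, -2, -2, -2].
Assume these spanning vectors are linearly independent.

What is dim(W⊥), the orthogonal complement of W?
dim(W⊥) = 3

For any subspace W of ℝ^n, dim(W) + dim(W⊥) = n (the whole-space dimension).
Here the given 1 vectors are linearly independent, so dim(W) = 1.
Thus dim(W⊥) = n - dim(W) = 4 - 1 = 3.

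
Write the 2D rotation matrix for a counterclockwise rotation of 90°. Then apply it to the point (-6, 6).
R = [[0, -1], [1, 0]]; R·(-6, 6) = (-6, -6)

Rotation matrix formula: R(θ) = [[cos θ, -sin θ], [sin θ, cos θ]]
For θ = 90°:
cos(90°) = 0
sin(90°) = 1
R = [[0, -1], [1, 0]]
Apply to (-6, 6): [0·-6 + (-1)·6, 1·-6 + 0·6] = (-6, -6)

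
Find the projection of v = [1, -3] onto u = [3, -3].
[2, -2]

The projection of v onto u is proj_u(v) = ((v·u) / (u·u)) · u.
v·u = (1)*(3) + (-3)*(-3) = 12.
u·u = (3)*(3) + (-3)*(-3) = 18.
coefficient = 12 / 18 = 2/3.
proj_u(v) = 2/3 · [3, -3] = [2, -2].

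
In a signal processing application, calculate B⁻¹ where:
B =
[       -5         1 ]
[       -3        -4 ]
det(B) = 23
B⁻¹ =
[    -4/23     -1/23 ]
[     3/23     -5/23 ]

For a 2×2 matrix B = [[a, b], [c, d]] with det(B) ≠ 0, B⁻¹ = (1/det(B)) * [[d, -b], [-c, a]].
det(B) = (-5)*(-4) - (1)*(-3) = 20 + 3 = 23.
B⁻¹ = (1/23) * [[-4, -1], [3, -5]].
Dividing each entry by 23 and reducing:
B⁻¹ =
[    -4/23     -1/23 ]
[     3/23     -5/23 ]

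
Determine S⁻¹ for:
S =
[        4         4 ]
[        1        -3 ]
det(S) = -16
S⁻¹ =
[     3/16       1/4 ]
[     1/16      -1/4 ]

For a 2×2 matrix S = [[a, b], [c, d]] with det(S) ≠ 0, S⁻¹ = (1/det(S)) * [[d, -b], [-c, a]].
det(S) = (4)*(-3) - (4)*(1) = -12 - 4 = -16.
S⁻¹ = (1/-16) * [[-3, -4], [-1, 4]].
Dividing each entry by -16 and reducing:
S⁻¹ =
[     3/16       1/4 ]
[     1/16      -1/4 ]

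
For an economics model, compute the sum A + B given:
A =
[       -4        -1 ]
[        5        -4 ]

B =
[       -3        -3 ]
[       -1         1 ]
A + B =
[       -7        -4 ]
[        4        -3 ]

Matrix addition is elementwise: (A+B)[i][j] = A[i][j] + B[i][j].
  (A+B)[0][0] = (-4) + (-3) = -7
  (A+B)[0][1] = (-1) + (-3) = -4
  (A+B)[1][0] = (5) + (-1) = 4
  (A+B)[1][1] = (-4) + (1) = -3
A + B =
[       -7        -4 ]
[        4        -3 ]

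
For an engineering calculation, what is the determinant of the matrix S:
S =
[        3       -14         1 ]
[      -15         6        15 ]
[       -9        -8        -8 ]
det(S) = 3960

Expand along row 0 (cofactor expansion): det(S) = a*(e*i - f*h) - b*(d*i - f*g) + c*(d*h - e*g), where the 3×3 is [[a, b, c], [d, e, f], [g, h, i]].
Minor M_00 = (6)*(-8) - (15)*(-8) = -48 + 120 = 72.
Minor M_01 = (-15)*(-8) - (15)*(-9) = 120 + 135 = 255.
Minor M_02 = (-15)*(-8) - (6)*(-9) = 120 + 54 = 174.
det(S) = (3)*(72) - (-14)*(255) + (1)*(174) = 216 + 3570 + 174 = 3960.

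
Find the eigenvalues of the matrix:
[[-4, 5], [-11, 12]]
λ = 1 and λ = 7

Characteristic equation: det(A - λI) = 0
λ² - (trace)λ + (det) = 0
λ² - (8)λ + (7) = 0
λ² - 8λ + 7 = 0
Solving: λ = 1, 7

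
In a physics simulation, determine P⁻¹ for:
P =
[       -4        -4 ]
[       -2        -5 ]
det(P) = 12
P⁻¹ =
[    -5/12       1/3 ]
[      1/6      -1/3 ]

For a 2×2 matrix P = [[a, b], [c, d]] with det(P) ≠ 0, P⁻¹ = (1/det(P)) * [[d, -b], [-c, a]].
det(P) = (-4)*(-5) - (-4)*(-2) = 20 - 8 = 12.
P⁻¹ = (1/12) * [[-5, 4], [2, -4]].
Dividing each entry by 12 and reducing:
P⁻¹ =
[    -5/12       1/3 ]
[      1/6      -1/3 ]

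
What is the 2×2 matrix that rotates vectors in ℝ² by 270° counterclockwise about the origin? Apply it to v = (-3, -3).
R = [[0, 1], [-1, 0]]; R·v = (-3, 3)

A counterclockwise rotation by angle θ in ℝ² has matrix R(θ) = [[cos θ, -sin θ], [sin θ, cos θ]].
For θ = 270°: cos θ = 0, sin θ = -1.
R(270°) = [[0, 1], [-1, 0]].
R·v = [0·-3 + (1)·-3, -1·-3 + 0·-3] = (-3, 3).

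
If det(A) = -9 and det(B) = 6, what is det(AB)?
-54

Use the multiplicative property of determinants: det(AB) = det(A)*det(B).
det(AB) = (-9)*(6) = -54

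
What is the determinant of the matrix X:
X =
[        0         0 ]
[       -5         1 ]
det(X) = 0

For a 2×2 matrix [[a, b], [c, d]], det = a*d - b*c.
det(X) = (0)*(1) - (0)*(-5) = 0 - 0 = 0.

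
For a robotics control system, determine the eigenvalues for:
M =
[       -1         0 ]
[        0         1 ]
λ = -1, 1

Solve det(M - λI) = 0. For a 2×2 matrix the characteristic equation is λ² - (trace)λ + det = 0.
trace(M) = a + d = -1 + 1 = 0.
det(M) = a*d - b*c = (-1)*(1) - (0)*(0) = -1 - 0 = -1.
Characteristic equation: λ² - (0)λ + (-1) = 0.
Discriminant = (0)² - 4*(-1) = 0 + 4 = 4.
λ = (0 ± √4) / 2 = (0 ± 2) / 2 = -1, 1.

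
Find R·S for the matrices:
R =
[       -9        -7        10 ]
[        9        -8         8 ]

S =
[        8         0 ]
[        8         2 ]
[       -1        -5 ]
RS =
[     -138       -64 ]
[        0       -56 ]

Matrix multiplication: (RS)[i][j] = sum over k of R[i][k] * S[k][j].
  (RS)[0][0] = (-9)*(8) + (-7)*(8) + (10)*(-1) = -138
  (RS)[0][1] = (-9)*(0) + (-7)*(2) + (10)*(-5) = -64
  (RS)[1][0] = (9)*(8) + (-8)*(8) + (8)*(-1) = 0
  (RS)[1][1] = (9)*(0) + (-8)*(2) + (8)*(-5) = -56
RS =
[     -138       -64 ]
[        0       -56 ]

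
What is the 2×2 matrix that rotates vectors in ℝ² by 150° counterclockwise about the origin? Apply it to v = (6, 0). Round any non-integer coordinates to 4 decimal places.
R = [[-√3/2, -1/2], [1/2, -√3/2]]; R·v = (-5.1962, 3.0000)

A counterclockwise rotation by angle θ in ℝ² has matrix R(θ) = [[cos θ, -sin θ], [sin θ, cos θ]].
For θ = 150°: cos θ = -√3/2, sin θ = 1/2.
R(150°) = [[-√3/2, -1/2], [1/2, -√3/2]].
R·v = [-√3/2·6 + (-1/2)·0, 1/2·6 + -√3/2·0] = (-5.1962, 3.0000).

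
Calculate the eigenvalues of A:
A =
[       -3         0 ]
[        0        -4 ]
λ = -4, -3

Solve det(A - λI) = 0. For a 2×2 matrix the characteristic equation is λ² - (trace)λ + det = 0.
trace(A) = a + d = -3 - 4 = -7.
det(A) = a*d - b*c = (-3)*(-4) - (0)*(0) = 12 - 0 = 12.
Characteristic equation: λ² - (-7)λ + (12) = 0.
Discriminant = (-7)² - 4*(12) = 49 - 48 = 1.
λ = (-7 ± √1) / 2 = (-7 ± 1) / 2 = -4, -3.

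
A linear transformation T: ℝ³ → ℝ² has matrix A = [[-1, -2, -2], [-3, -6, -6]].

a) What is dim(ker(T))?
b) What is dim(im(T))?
dim(ker) = 2, dim(im) = 1

Observe that row 2 = 3 × row 1 (so the rows are linearly dependent).
Thus rank(A) = 1 (only one linearly independent row).
dim(im(T)) = rank(A) = 1.
By the rank-nullity theorem applied to T: ℝ³ → ℝ², rank(A) + nullity(A) = 3 (the domain dimension), so dim(ker(T)) = 3 - 1 = 2.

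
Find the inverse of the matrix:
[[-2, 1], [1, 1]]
[[-1/3, 1/3], [1/3, 2/3]]

For [[a,b],[c,d]], inverse = (1/det)·[[d,-b],[-c,a]]
det = -2·1 - 1·1 = -3
Inverse = (1/-3)·[[1, -1], [-1, -2]]
        = [[-1/3, 1/3], [1/3, 2/3]]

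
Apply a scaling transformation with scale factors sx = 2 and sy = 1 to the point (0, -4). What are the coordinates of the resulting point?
(0, -4)

Scaling matrix:
[[2, 0], [0, 1]]
Result: (0 × 2, -4 × 1) = (0, -4)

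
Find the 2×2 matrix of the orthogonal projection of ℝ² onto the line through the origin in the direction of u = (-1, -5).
[[1/26, 5/26], [5/26, 25/26]]

The orthogonal projection onto the line spanned by a nonzero vector u = (a, b) has matrix P = (u uᵀ) / (uᵀ u) = (1/(a² + b²)) · [[a², ab], [ab, b²]].
Here u = (-1, -5), so a² + b² = 1 + 25 = 26.
P = (1/26) · [[1, 5], [5, 25]] = [[1/26, 5/26], [5/26, 25/26]].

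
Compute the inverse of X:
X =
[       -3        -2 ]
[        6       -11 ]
det(X) = 45
X⁻¹ =
[   -11/45      2/45 ]
[    -2/15     -1/15 ]

For a 2×2 matrix X = [[a, b], [c, d]] with det(X) ≠ 0, X⁻¹ = (1/det(X)) * [[d, -b], [-c, a]].
det(X) = (-3)*(-11) - (-2)*(6) = 33 + 12 = 45.
X⁻¹ = (1/45) * [[-11, 2], [-6, -3]].
Dividing each entry by 45 and reducing:
X⁻¹ =
[   -11/45      2/45 ]
[    -2/15     -1/15 ]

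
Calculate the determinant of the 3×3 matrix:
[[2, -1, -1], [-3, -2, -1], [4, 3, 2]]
-3

Expansion along first row:
det = 2·det([[-2,-1],[3,2]]) - -1·det([[-3,-1],[4,2]]) + -1·det([[-3,-2],[4,3]])
    = 2·(-2·2 - -1·3) - -1·(-3·2 - -1·4) + -1·(-3·3 - -2·4)
    = 2·-1 - -1·-2 + -1·-1
    = -2 + -2 + 1 = -3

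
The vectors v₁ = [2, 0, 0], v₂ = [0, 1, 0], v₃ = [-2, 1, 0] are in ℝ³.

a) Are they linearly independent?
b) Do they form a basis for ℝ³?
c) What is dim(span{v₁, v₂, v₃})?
Not independent, not a basis, dim(span) = 2

Check whether v₃ can be written as a linear combination of v₁ and v₂.
v₃ = (-1)·v₁ + (1)·v₂ = [-2, 1, 0], so the three vectors are linearly dependent.
Thus they do not form a basis for ℝ³, and dim(span{v₁, v₂, v₃}) = 2 (spanned by v₁ and v₂).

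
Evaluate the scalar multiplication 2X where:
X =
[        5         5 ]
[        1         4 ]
2X =
[       10        10 ]
[        2         8 ]

Scalar multiplication is elementwise: (2X)[i][j] = 2 * X[i][j].
  (2X)[0][0] = 2 * (5) = 10
  (2X)[0][1] = 2 * (5) = 10
  (2X)[1][0] = 2 * (1) = 2
  (2X)[1][1] = 2 * (4) = 8
2X =
[       10        10 ]
[        2         8 ]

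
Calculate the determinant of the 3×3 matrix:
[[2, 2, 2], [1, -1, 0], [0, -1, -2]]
6

Expansion along first row:
det = 2·det([[-1,0],[-1,-2]]) - 2·det([[1,0],[0,-2]]) + 2·det([[1,-1],[0,-1]])
    = 2·(-1·-2 - 0·-1) - 2·(1·-2 - 0·0) + 2·(1·-1 - -1·0)
    = 2·2 - 2·-2 + 2·-1
    = 4 + 4 + -2 = 6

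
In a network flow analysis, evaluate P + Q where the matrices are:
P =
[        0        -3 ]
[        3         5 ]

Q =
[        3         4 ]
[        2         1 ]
P + Q =
[        3         1 ]
[        5         6 ]

Matrix addition is elementwise: (P+Q)[i][j] = P[i][j] + Q[i][j].
  (P+Q)[0][0] = (0) + (3) = 3
  (P+Q)[0][1] = (-3) + (4) = 1
  (P+Q)[1][0] = (3) + (2) = 5
  (P+Q)[1][1] = (5) + (1) = 6
P + Q =
[        3         1 ]
[        5         6 ]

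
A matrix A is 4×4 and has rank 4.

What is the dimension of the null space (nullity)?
0

The rank-nullity theorem for an m×n matrix states:
rank(A) + nullity(A) = n (the number of columns).
Here n = 4 and rank(A) = 4, so nullity(A) = 4 - 4 = 0.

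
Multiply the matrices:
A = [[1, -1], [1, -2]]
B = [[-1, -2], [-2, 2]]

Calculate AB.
[[1, -4], [3, -6]]

Each entry (i,j) of AB = sum over k of A[i][k]*B[k][j].
(AB)[0][0] = (1)*(-1) + (-1)*(-2) = 1
(AB)[0][1] = (1)*(-2) + (-1)*(2) = -4
(AB)[1][0] = (1)*(-1) + (-2)*(-2) = 3
(AB)[1][1] = (1)*(-2) + (-2)*(2) = -6
AB = [[1, -4], [3, -6]]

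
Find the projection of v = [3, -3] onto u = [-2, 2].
[3, -3]

The projection of v onto u is proj_u(v) = ((v·u) / (u·u)) · u.
v·u = (3)*(-2) + (-3)*(2) = -12.
u·u = (-2)*(-2) + (2)*(2) = 8.
coefficient = -12 / 8 = -3/2.
proj_u(v) = -3/2 · [-2, 2] = [3, -3].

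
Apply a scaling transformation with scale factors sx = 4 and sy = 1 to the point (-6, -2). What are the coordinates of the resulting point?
(-24, -2)

Scaling matrix:
[[4, 0], [0, 1]]
Result: (-6 × 4, -2 × 1) = (-24, -2)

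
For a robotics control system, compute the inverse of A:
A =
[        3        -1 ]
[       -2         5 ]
det(A) = 13
A⁻¹ =
[     5/13      1/13 ]
[     2/13      3/13 ]

For a 2×2 matrix A = [[a, b], [c, d]] with det(A) ≠ 0, A⁻¹ = (1/det(A)) * [[d, -b], [-c, a]].
det(A) = (3)*(5) - (-1)*(-2) = 15 - 2 = 13.
A⁻¹ = (1/13) * [[5, 1], [2, 3]].
Dividing each entry by 13 and reducing:
A⁻¹ =
[     5/13      1/13 ]
[     2/13      3/13 ]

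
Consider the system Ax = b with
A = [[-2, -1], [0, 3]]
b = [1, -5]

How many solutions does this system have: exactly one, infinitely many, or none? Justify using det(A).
Exactly one solution

Compute det(A) = (-2)*(3) - (-1)*(0) = -6.
Because det(A) ≠ 0, A is invertible and Ax = b has a unique solution for every b (here x = A⁻¹ b).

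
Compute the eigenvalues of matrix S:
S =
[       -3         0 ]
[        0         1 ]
λ = -3, 1

Solve det(S - λI) = 0. For a 2×2 matrix the characteristic equation is λ² - (trace)λ + det = 0.
trace(S) = a + d = -3 + 1 = -2.
det(S) = a*d - b*c = (-3)*(1) - (0)*(0) = -3 - 0 = -3.
Characteristic equation: λ² - (-2)λ + (-3) = 0.
Discriminant = (-2)² - 4*(-3) = 4 + 12 = 16.
λ = (-2 ± √16) / 2 = (-2 ± 4) / 2 = -3, 1.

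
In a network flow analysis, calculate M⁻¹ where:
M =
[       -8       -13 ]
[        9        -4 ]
det(M) = 149
M⁻¹ =
[   -4/149    13/149 ]
[   -9/149    -8/149 ]

For a 2×2 matrix M = [[a, b], [c, d]] with det(M) ≠ 0, M⁻¹ = (1/det(M)) * [[d, -b], [-c, a]].
det(M) = (-8)*(-4) - (-13)*(9) = 32 + 117 = 149.
M⁻¹ = (1/149) * [[-4, 13], [-9, -8]].
Dividing each entry by 149 and reducing:
M⁻¹ =
[   -4/149    13/149 ]
[   -9/149    -8/149 ]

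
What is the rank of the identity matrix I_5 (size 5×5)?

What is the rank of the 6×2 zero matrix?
rank(I_5) = 5, rank(0) = 0

The identity I_5 has 5 columns that are the standard basis vectors e_1, …, e_5. These are linearly independent, so all 5 columns are pivots and rank(I_5) = 5.
The 6×2 zero matrix has every entry zero, so every row is the zero row and there are no pivots; rank(0) = 0.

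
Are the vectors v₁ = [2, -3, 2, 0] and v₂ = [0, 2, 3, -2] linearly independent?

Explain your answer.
Yes, linearly independent

Two vectors are linearly dependent iff one is a scalar multiple of the other.
No single scalar k satisfies v₂ = k·v₁ (the ratios of corresponding entries disagree), so v₁ and v₂ are linearly independent.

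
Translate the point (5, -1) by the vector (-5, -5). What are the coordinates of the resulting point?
(0, -6)

Translation by (-5, -5):
x' = 5 + -5 = 0
y' = -1 + -5 = -6
Homogeneous matrix: [[1, 0, -5], [0, 1, -5], [0, 0, 1]]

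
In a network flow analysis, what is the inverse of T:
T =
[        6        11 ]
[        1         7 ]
det(T) = 31
T⁻¹ =
[     7/31    -11/31 ]
[    -1/31      6/31 ]

For a 2×2 matrix T = [[a, b], [c, d]] with det(T) ≠ 0, T⁻¹ = (1/det(T)) * [[d, -b], [-c, a]].
det(T) = (6)*(7) - (11)*(1) = 42 - 11 = 31.
T⁻¹ = (1/31) * [[7, -11], [-1, 6]].
Dividing each entry by 31 and reducing:
T⁻¹ =
[     7/31    -11/31 ]
[    -1/31      6/31 ]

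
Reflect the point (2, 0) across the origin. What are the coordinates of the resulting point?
(-2, 0)

Reflection across origin: (2, 0) → (-2, 0)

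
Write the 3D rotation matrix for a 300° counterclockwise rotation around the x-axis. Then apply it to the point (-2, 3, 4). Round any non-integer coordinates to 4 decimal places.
R = [[1, 0, 0], [0, 1/2, √3/2], [0, -√3/2, 1/2]]; R·(-2, 3, 4) = (-2.0000, 4.9641, -0.5981)

Rotation matrix for 300° around x-axis:
cos(300°) = 1/2, sin(300°) = -√3/2
R = [[1, 0, 0], [0, 1/2, √3/2], [0, -√3/2, 1/2]]
Apply to (-2, 3, 4): R·[-2, 3, 4]ᵀ = (-2.0000, 4.9641, -0.5981)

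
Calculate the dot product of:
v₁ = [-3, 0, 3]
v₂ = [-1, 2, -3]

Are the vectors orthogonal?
-6, No

The dot product is the sum of products of corresponding components.
v₁·v₂ = (-3)*(-1) + (0)*(2) + (3)*(-3) = 3 + 0 - 9 = -6.
Two vectors are orthogonal iff their dot product is 0; here the dot product is -6, so the vectors are not orthogonal.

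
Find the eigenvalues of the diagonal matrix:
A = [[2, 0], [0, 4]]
λ₁ = 2, λ₂ = 4

The characteristic polynomial of A is det(A - λI) = (2 - λ)(4 - λ) = 0.
The roots are λ = 2 and λ = 4, so the eigenvalues are the diagonal entries.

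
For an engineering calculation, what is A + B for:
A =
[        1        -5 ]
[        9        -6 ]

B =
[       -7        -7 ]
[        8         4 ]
A + B =
[       -6       -12 ]
[       17        -2 ]

Matrix addition is elementwise: (A+B)[i][j] = A[i][j] + B[i][j].
  (A+B)[0][0] = (1) + (-7) = -6
  (A+B)[0][1] = (-5) + (-7) = -12
  (A+B)[1][0] = (9) + (8) = 17
  (A+B)[1][1] = (-6) + (4) = -2
A + B =
[       -6       -12 ]
[       17        -2 ]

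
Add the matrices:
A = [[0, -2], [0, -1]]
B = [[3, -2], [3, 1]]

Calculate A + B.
[[3, -4], [3, 0]]

Add corresponding elements:
(0)+(3)=3
(-2)+(-2)=-4
(0)+(3)=3
(-1)+(1)=0
A + B = [[3, -4], [3, 0]]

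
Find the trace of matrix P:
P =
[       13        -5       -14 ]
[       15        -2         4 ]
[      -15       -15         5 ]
tr(P) = 13 - 2 + 5 = 16

The trace of a square matrix is the sum of its diagonal entries.
Diagonal entries of P: P[0][0] = 13, P[1][1] = -2, P[2][2] = 5.
tr(P) = 13 - 2 + 5 = 16.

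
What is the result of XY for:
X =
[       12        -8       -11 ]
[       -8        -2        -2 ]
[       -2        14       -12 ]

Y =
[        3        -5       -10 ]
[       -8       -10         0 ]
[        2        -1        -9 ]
XY =
[       78        31       -21 ]
[      -12        62        98 ]
[     -142      -118       128 ]

Matrix multiplication: (XY)[i][j] = sum over k of X[i][k] * Y[k][j].
  (XY)[0][0] = (12)*(3) + (-8)*(-8) + (-11)*(2) = 78
  (XY)[0][1] = (12)*(-5) + (-8)*(-10) + (-11)*(-1) = 31
  (XY)[0][2] = (12)*(-10) + (-8)*(0) + (-11)*(-9) = -21
  (XY)[1][0] = (-8)*(3) + (-2)*(-8) + (-2)*(2) = -12
  (XY)[1][1] = (-8)*(-5) + (-2)*(-10) + (-2)*(-1) = 62
  (XY)[1][2] = (-8)*(-10) + (-2)*(0) + (-2)*(-9) = 98
  (XY)[2][0] = (-2)*(3) + (14)*(-8) + (-12)*(2) = -142
  (XY)[2][1] = (-2)*(-5) + (14)*(-10) + (-12)*(-1) = -118
  (XY)[2][2] = (-2)*(-10) + (14)*(0) + (-12)*(-9) = 128
XY =
[       78        31       -21 ]
[      -12        62        98 ]
[     -142      -118       128 ]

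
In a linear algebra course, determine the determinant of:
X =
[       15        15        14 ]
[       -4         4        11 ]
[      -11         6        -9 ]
det(X) = -3605

Expand along row 0 (cofactor expansion): det(X) = a*(e*i - f*h) - b*(d*i - f*g) + c*(d*h - e*g), where the 3×3 is [[a, b, c], [d, e, f], [g, h, i]].
Minor M_00 = (4)*(-9) - (11)*(6) = -36 - 66 = -102.
Minor M_01 = (-4)*(-9) - (11)*(-11) = 36 + 121 = 157.
Minor M_02 = (-4)*(6) - (4)*(-11) = -24 + 44 = 20.
det(X) = (15)*(-102) - (15)*(157) + (14)*(20) = -1530 - 2355 + 280 = -3605.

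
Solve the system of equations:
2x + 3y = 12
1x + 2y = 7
x = 3, y = 2

Use elimination (row reduction):
Equation 1: 2x + 3y = 12.
Equation 2: 1x + 2y = 7.
Multiply Eq1 by 1 and Eq2 by 2: 2x + 3y = 12;  2x + 4y = 14.
Subtract: (1)y = 2, so y = 2.
Back-substitute into Eq1: 2x + 3*(2) = 12, so x = 3.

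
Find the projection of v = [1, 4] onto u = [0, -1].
[0, 4]

The projection of v onto u is proj_u(v) = ((v·u) / (u·u)) · u.
v·u = (1)*(0) + (4)*(-1) = -4.
u·u = (0)*(0) + (-1)*(-1) = 1.
coefficient = -4 / 1 = -4.
proj_u(v) = -4 · [0, -1] = [0, 4].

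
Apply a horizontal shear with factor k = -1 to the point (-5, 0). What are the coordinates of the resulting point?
(-5, 0)

Shear matrix for horizontal shear with factor k = -1:
[[1, -1], [0, 1]]
Result: (-5, 0) → (-5, 0)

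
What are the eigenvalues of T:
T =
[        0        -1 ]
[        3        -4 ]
λ = -3, -1

Solve det(T - λI) = 0. For a 2×2 matrix the characteristic equation is λ² - (trace)λ + det = 0.
trace(T) = a + d = 0 - 4 = -4.
det(T) = a*d - b*c = (0)*(-4) - (-1)*(3) = 0 + 3 = 3.
Characteristic equation: λ² - (-4)λ + (3) = 0.
Discriminant = (-4)² - 4*(3) = 16 - 12 = 4.
λ = (-4 ± √4) / 2 = (-4 ± 2) / 2 = -3, -1.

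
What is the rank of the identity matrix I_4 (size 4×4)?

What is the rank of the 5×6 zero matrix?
rank(I_4) = 4, rank(0) = 0

The identity I_4 has 4 columns that are the standard basis vectors e_1, …, e_4. These are linearly independent, so all 4 columns are pivots and rank(I_4) = 4.
The 5×6 zero matrix has every entry zero, so every row is the zero row and there are no pivots; rank(0) = 0.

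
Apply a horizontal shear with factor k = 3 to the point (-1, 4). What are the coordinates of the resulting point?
(11, 4)

Shear matrix for horizontal shear with factor k = 3:
[[1, 3], [0, 1]]
Result: (-1, 4) → (11, 4)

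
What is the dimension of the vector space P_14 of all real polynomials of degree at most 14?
Dimension = 15

A polynomial of degree at most 14 can be written as a₀ + a₁x + a₂x² + … + a_14x^14, with 15 free coefficients a₀, …, a_14.
The set {1, x, x², …, x^14} is a basis: it spans P_14 (every such polynomial is a linear combination of these) and is linearly independent (a polynomial is zero iff all its coefficients are zero).
Therefore dim(P_14) = 14 + 1 = 15.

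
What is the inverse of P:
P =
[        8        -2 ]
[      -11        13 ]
det(P) = 82
P⁻¹ =
[    13/82      1/41 ]
[    11/82      4/41 ]

For a 2×2 matrix P = [[a, b], [c, d]] with det(P) ≠ 0, P⁻¹ = (1/det(P)) * [[d, -b], [-c, a]].
det(P) = (8)*(13) - (-2)*(-11) = 104 - 22 = 82.
P⁻¹ = (1/82) * [[13, 2], [11, 8]].
Dividing each entry by 82 and reducing:
P⁻¹ =
[    13/82      1/41 ]
[    11/82      4/41 ]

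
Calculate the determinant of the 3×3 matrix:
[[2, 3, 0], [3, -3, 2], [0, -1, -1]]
19

Expansion along first row:
det = 2·det([[-3,2],[-1,-1]]) - 3·det([[3,2],[0,-1]]) + 0·det([[3,-3],[0,-1]])
    = 2·(-3·-1 - 2·-1) - 3·(3·-1 - 2·0) + 0·(3·-1 - -3·0)
    = 2·5 - 3·-3 + 0·-3
    = 10 + 9 + 0 = 19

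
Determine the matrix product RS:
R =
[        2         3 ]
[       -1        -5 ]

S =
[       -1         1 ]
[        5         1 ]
RS =
[       13         5 ]
[      -24        -6 ]

Matrix multiplication: (RS)[i][j] = sum over k of R[i][k] * S[k][j].
  (RS)[0][0] = (2)*(-1) + (3)*(5) = 13
  (RS)[0][1] = (2)*(1) + (3)*(1) = 5
  (RS)[1][0] = (-1)*(-1) + (-5)*(5) = -24
  (RS)[1][1] = (-1)*(1) + (-5)*(1) = -6
RS =
[       13         5 ]
[      -24        -6 ]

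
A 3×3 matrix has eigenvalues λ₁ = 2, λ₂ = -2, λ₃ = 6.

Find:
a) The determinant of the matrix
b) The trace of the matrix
det = -24, trace = 6

Two standard eigenvalue identities:
- det(A) equals the product of the eigenvalues (counted with multiplicity).
- trace(A) equals the sum of the eigenvalues.
det(A) = (2)*(-2)*(6) = -24.
trace(A) = 2 - 2 + 6 = 6.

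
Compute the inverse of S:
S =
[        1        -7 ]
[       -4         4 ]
det(S) = -24
S⁻¹ =
[     -1/6     -7/24 ]
[     -1/6     -1/24 ]

For a 2×2 matrix S = [[a, b], [c, d]] with det(S) ≠ 0, S⁻¹ = (1/det(S)) * [[d, -b], [-c, a]].
det(S) = (1)*(4) - (-7)*(-4) = 4 - 28 = -24.
S⁻¹ = (1/-24) * [[4, 7], [4, 1]].
Dividing each entry by -24 and reducing:
S⁻¹ =
[     -1/6     -7/24 ]
[     -1/6     -1/24 ]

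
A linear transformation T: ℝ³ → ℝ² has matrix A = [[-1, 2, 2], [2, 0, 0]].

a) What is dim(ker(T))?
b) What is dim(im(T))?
dim(ker) = 1, dim(im) = 2

The two rows are not scalar multiples of one another (no single k satisfies row 2 = k × row 1), so they are linearly independent.
Thus rank(A) = 2.
dim(im(T)) = rank(A) = 2.
By the rank-nullity theorem applied to T: ℝ³ → ℝ², rank(A) + nullity(A) = 3 (the domain dimension), so dim(ker(T)) = 3 - 2 = 1.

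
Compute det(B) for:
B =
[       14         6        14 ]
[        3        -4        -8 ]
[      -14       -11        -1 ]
det(B) = -1732

Expand along row 0 (cofactor expansion): det(B) = a*(e*i - f*h) - b*(d*i - f*g) + c*(d*h - e*g), where the 3×3 is [[a, b, c], [d, e, f], [g, h, i]].
Minor M_00 = (-4)*(-1) - (-8)*(-11) = 4 - 88 = -84.
Minor M_01 = (3)*(-1) - (-8)*(-14) = -3 - 112 = -115.
Minor M_02 = (3)*(-11) - (-4)*(-14) = -33 - 56 = -89.
det(B) = (14)*(-84) - (6)*(-115) + (14)*(-89) = -1176 + 690 - 1246 = -1732.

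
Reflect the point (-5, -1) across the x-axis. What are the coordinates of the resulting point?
(-5, 1)

Reflection across x-axis: (-5, -1) → (-5, 1)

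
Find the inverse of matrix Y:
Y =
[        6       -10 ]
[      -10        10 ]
det(Y) = -40
Y⁻¹ =
[     -1/4      -1/4 ]
[     -1/4     -3/20 ]

For a 2×2 matrix Y = [[a, b], [c, d]] with det(Y) ≠ 0, Y⁻¹ = (1/det(Y)) * [[d, -b], [-c, a]].
det(Y) = (6)*(10) - (-10)*(-10) = 60 - 100 = -40.
Y⁻¹ = (1/-40) * [[10, 10], [10, 6]].
Dividing each entry by -40 and reducing:
Y⁻¹ =
[     -1/4      -1/4 ]
[     -1/4     -3/20 ]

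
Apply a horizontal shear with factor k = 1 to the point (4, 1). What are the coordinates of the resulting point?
(5, 1)

Shear matrix for horizontal shear with factor k = 1:
[[1, 1], [0, 1]]
Result: (4, 1) → (5, 1)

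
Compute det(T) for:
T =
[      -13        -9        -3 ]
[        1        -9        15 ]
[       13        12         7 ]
det(T) = 1080

Expand along row 0 (cofactor expansion): det(T) = a*(e*i - f*h) - b*(d*i - f*g) + c*(d*h - e*g), where the 3×3 is [[a, b, c], [d, e, f], [g, h, i]].
Minor M_00 = (-9)*(7) - (15)*(12) = -63 - 180 = -243.
Minor M_01 = (1)*(7) - (15)*(13) = 7 - 195 = -188.
Minor M_02 = (1)*(12) - (-9)*(13) = 12 + 117 = 129.
det(T) = (-13)*(-243) - (-9)*(-188) + (-3)*(129) = 3159 - 1692 - 387 = 1080.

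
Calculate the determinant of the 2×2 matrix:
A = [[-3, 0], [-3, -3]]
9

For A = [[a, b], [c, d]], det(A) = a*d - b*c.
det(A) = (-3)*(-3) - (0)*(-3) = 9 - 0 = 9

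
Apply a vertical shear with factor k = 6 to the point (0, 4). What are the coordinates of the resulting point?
(0, 4)

Shear matrix for vertical shear with factor k = 6:
[[1, 0], [6, 1]]
Result: (0, 4) → (0, 4)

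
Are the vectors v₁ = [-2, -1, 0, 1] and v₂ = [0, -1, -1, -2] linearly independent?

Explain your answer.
Yes, linearly independent

Two vectors are linearly dependent iff one is a scalar multiple of the other.
No single scalar k satisfies v₂ = k·v₁ (the ratios of corresponding entries disagree), so v₁ and v₂ are linearly independent.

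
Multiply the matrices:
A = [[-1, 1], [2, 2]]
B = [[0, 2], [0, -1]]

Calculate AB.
[[0, -3], [0, 2]]

Each entry (i,j) of AB = sum over k of A[i][k]*B[k][j].
(AB)[0][0] = (-1)*(0) + (1)*(0) = 0
(AB)[0][1] = (-1)*(2) + (1)*(-1) = -3
(AB)[1][0] = (2)*(0) + (2)*(0) = 0
(AB)[1][1] = (2)*(2) + (2)*(-1) = 2
AB = [[0, -3], [0, 2]]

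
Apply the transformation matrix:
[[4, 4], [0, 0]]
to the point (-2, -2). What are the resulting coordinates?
(-16, 0)

Matrix multiplication:
[[4, 4], [0, 0]] × [-2, -2]ᵀ
= [4×-2 + 4×-2, 0×-2 + 0×-2]ᵀ
= [-16.0000, 0.0000]ᵀ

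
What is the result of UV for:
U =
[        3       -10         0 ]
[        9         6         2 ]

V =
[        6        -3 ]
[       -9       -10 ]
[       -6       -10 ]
UV =
[      108        91 ]
[      -12      -107 ]

Matrix multiplication: (UV)[i][j] = sum over k of U[i][k] * V[k][j].
  (UV)[0][0] = (3)*(6) + (-10)*(-9) + (0)*(-6) = 108
  (UV)[0][1] = (3)*(-3) + (-10)*(-10) + (0)*(-10) = 91
  (UV)[1][0] = (9)*(6) + (6)*(-9) + (2)*(-6) = -12
  (UV)[1][1] = (9)*(-3) + (6)*(-10) + (2)*(-10) = -107
UV =
[      108        91 ]
[      -12      -107 ]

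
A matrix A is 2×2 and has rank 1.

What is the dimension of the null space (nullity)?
1

The rank-nullity theorem for an m×n matrix states:
rank(A) + nullity(A) = n (the number of columns).
Here n = 2 and rank(A) = 1, so nullity(A) = 2 - 1 = 1.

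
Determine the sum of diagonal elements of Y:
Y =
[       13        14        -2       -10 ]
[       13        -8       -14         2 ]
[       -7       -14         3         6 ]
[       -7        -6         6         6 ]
tr(Y) = 13 - 8 + 3 + 6 = 14

The trace of a square matrix is the sum of its diagonal entries.
Diagonal entries of Y: Y[0][0] = 13, Y[1][1] = -8, Y[2][2] = 3, Y[3][3] = 6.
tr(Y) = 13 - 8 + 3 + 6 = 14.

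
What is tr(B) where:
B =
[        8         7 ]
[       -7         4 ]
tr(B) = 8 + 4 = 12

The trace of a square matrix is the sum of its diagonal entries.
Diagonal entries of B: B[0][0] = 8, B[1][1] = 4.
tr(B) = 8 + 4 = 12.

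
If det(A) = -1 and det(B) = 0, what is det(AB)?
0

Use the multiplicative property of determinants: det(AB) = det(A)*det(B).
det(AB) = (-1)*(0) = 0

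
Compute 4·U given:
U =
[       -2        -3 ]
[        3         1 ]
4U =
[       -8       -12 ]
[       12         4 ]

Scalar multiplication is elementwise: (4U)[i][j] = 4 * U[i][j].
  (4U)[0][0] = 4 * (-2) = -8
  (4U)[0][1] = 4 * (-3) = -12
  (4U)[1][0] = 4 * (3) = 12
  (4U)[1][1] = 4 * (1) = 4
4U =
[       -8       -12 ]
[       12         4 ]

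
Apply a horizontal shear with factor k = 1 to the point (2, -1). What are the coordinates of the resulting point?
(1, -1)

Shear matrix for horizontal shear with factor k = 1:
[[1, 1], [0, 1]]
Result: (2, -1) → (1, -1)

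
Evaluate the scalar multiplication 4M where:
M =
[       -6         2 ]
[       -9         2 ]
4M =
[      -24         8 ]
[      -36         8 ]

Scalar multiplication is elementwise: (4M)[i][j] = 4 * M[i][j].
  (4M)[0][0] = 4 * (-6) = -24
  (4M)[0][1] = 4 * (2) = 8
  (4M)[1][0] = 4 * (-9) = -36
  (4M)[1][1] = 4 * (2) = 8
4M =
[      -24         8 ]
[      -36         8 ]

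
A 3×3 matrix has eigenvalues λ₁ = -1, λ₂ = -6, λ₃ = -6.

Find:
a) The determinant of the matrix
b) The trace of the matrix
det = -36, trace = -13

Two standard eigenvalue identities:
- det(A) equals the product of the eigenvalues (counted with multiplicity).
- trace(A) equals the sum of the eigenvalues.
det(A) = (-1)*(-6)*(-6) = -36.
trace(A) = -1 - 6 - 6 = -13.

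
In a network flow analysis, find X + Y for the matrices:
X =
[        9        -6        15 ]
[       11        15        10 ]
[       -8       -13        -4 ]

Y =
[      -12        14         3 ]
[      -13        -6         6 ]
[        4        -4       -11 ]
X + Y =
[       -3         8        18 ]
[       -2         9        16 ]
[       -4       -17       -15 ]

Matrix addition is elementwise: (X+Y)[i][j] = X[i][j] + Y[i][j].
  (X+Y)[0][0] = (9) + (-12) = -3
  (X+Y)[0][1] = (-6) + (14) = 8
  (X+Y)[0][2] = (15) + (3) = 18
  (X+Y)[1][0] = (11) + (-13) = -2
  (X+Y)[1][1] = (15) + (-6) = 9
  (X+Y)[1][2] = (10) + (6) = 16
  (X+Y)[2][0] = (-8) + (4) = -4
  (X+Y)[2][1] = (-13) + (-4) = -17
  (X+Y)[2][2] = (-4) + (-11) = -15
X + Y =
[       -3         8        18 ]
[       -2         9        16 ]
[       -4       -17       -15 ]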